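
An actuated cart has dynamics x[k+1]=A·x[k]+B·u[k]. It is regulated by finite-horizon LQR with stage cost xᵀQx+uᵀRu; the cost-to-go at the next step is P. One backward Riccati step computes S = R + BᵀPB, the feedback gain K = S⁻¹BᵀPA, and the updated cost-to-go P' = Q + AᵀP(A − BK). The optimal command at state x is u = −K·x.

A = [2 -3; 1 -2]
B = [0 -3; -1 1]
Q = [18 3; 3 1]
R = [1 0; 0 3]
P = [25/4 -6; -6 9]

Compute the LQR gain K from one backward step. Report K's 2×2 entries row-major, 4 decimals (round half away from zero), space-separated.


BᵀP = [6.0000 -9.0000; -24.7500 27.0000]
S = R + BᵀPB = [1 0; 0 3] + [9.0000 -27.0000; -27.0000 101.2500] = [10.0000 -27.0000; -27.0000 104.2500]
BᵀPA = [3.0000 0.0000; -22.5000 20.2500]
K = S⁻¹·BᵀPA = [-0.9402 1.7440; -0.4593 0.6459]
A−BK = [0.6220 -1.0622; 0.5191 -0.9019]
AᵀP(A−BK) = [2.4856 -4.1986; -4.1986 7.1699]
P' = Q + AᵀP(A−BK) = [20.4856 -1.1986; -1.1986 8.1699]
tr(P') = 28.6555

-0.9402 1.7440 -0.4593 0.6459


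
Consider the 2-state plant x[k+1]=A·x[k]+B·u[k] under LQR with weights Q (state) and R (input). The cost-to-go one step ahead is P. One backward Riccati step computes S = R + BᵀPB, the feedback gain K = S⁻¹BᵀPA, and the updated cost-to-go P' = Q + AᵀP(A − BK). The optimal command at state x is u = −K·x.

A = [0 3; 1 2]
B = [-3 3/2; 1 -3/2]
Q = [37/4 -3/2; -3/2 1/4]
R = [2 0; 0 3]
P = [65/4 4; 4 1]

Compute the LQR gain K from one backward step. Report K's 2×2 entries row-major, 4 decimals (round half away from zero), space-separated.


-0.0813 -1.1305 0.0161 0.2895

BᵀP = [-44.7500 -11.0000; 18.3750 4.5000]
S = R + BᵀPB = [2 0; 0 3] + [123.2500 -50.6250; -50.6250 20.8125] = [125.2500 -50.6250; -50.6250 23.8125]
BᵀPA = [-11.0000 -156.2500; 4.5000 64.1250]
K = S⁻¹·BᵀPA = [-0.0813 -1.1305; 0.0161 0.2895]
A−BK = [-0.2681 -0.8257; 1.1055 3.5648]
AᵀP(A−BK) = [0.0331 0.2618; 0.2618 3.0465]
P' = Q + AᵀP(A−BK) = [9.2831 -1.2382; -1.2382 3.2965]
tr(P') = 12.5795


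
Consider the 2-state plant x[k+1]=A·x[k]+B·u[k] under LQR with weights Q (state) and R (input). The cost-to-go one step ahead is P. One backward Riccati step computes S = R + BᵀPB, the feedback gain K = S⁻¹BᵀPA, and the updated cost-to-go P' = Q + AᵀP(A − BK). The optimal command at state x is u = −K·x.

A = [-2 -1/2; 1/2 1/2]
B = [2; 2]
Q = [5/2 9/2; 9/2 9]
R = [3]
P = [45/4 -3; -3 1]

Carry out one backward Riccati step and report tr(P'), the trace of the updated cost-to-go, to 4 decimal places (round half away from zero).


BᵀP = [16.5000 -4.0000]
S = R + BᵀPB = [3] + [25.0000] = [28.0000]
BᵀPA = [-35.0000 -10.2500]
K = S⁻¹·BᵀPA = [-1.2500 -0.3661]
A−BK = [0.5000 0.2321; 3.0000 1.2321]
AᵀP(A−BK) = [7.5000 2.4375; 2.4375 0.8103]
P' = Q + AᵀP(A−BK) = [10.0000 6.9375; 6.9375 9.8103]
tr(P') = 19.8103

19.8103


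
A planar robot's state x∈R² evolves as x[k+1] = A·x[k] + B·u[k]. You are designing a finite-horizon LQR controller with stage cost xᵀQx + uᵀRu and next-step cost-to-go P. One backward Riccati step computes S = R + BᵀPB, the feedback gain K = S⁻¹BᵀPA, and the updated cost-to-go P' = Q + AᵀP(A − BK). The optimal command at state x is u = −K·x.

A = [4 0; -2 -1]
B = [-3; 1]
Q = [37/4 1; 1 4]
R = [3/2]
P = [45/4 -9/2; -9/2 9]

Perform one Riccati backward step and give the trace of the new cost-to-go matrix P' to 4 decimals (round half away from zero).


24.0500

BᵀP = [-38.2500 22.5000]
S = R + BᵀPB = [3/2] + [137.2500] = [138.7500]
BᵀPA = [-198.0000 -22.5000]
K = S⁻¹·BᵀPA = [-1.4270 -0.1622]
A−BK = [-0.2811 -0.4865; -0.5730 -0.8378]
AᵀP(A−BK) = [5.4486 3.8919; 3.8919 5.3514]
P' = Q + AᵀP(A−BK) = [14.6986 4.8919; 4.8919 9.3514]
tr(P') = 24.0500


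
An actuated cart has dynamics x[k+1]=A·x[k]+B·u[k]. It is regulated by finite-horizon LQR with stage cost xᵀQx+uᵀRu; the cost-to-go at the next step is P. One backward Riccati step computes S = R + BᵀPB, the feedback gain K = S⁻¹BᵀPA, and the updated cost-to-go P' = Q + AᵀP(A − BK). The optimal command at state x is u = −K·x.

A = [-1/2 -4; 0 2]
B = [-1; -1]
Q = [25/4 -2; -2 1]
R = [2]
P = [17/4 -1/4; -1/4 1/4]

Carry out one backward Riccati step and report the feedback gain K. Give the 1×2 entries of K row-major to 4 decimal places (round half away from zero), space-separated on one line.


BᵀP = [-4.0000 0.0000]
S = R + BᵀPB = [2] + [4.0000] = [6.0000]
BᵀPA = [2.0000 16.0000]
K = S⁻¹·BᵀPA = [0.3333 2.6667]
A−BK = [-0.1667 -1.3333; 0.3333 4.6667]
AᵀP(A−BK) = [0.3958 3.4167; 3.4167 30.3333]
P' = Q + AᵀP(A−BK) = [6.6458 1.4167; 1.4167 31.3333]
tr(P') = 37.9792

0.3333 2.6667


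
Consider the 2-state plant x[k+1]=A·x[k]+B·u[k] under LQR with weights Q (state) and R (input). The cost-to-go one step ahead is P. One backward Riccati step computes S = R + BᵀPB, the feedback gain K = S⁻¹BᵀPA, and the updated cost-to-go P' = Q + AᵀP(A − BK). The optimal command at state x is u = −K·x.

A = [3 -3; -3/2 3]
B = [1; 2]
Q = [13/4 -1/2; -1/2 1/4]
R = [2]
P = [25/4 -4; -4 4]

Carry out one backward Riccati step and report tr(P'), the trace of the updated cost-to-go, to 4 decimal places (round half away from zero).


217.5909

BᵀP = [-1.7500 4.0000]
S = R + BᵀPB = [2] + [6.2500] = [8.2500]
BᵀPA = [-11.2500 17.2500]
K = S⁻¹·BᵀPA = [-1.3636 2.0909]
A−BK = [4.3636 -5.0909; 1.2273 -1.1818]
AᵀP(A−BK) = [85.9091 -104.7273; -104.7273 128.1818]
P' = Q + AᵀP(A−BK) = [89.1591 -105.2273; -105.2273 128.4318]
tr(P') = 217.5909


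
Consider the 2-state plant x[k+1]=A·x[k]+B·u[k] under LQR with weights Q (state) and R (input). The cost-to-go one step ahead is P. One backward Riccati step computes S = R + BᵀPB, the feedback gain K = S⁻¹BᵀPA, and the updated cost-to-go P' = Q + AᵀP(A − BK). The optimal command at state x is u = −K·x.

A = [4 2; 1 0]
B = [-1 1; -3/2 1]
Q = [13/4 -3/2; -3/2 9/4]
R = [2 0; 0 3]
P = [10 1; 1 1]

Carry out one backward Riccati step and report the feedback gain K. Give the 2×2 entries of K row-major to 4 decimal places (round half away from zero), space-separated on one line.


-1.6500 -0.7500 1.4313 0.7188

BᵀP = [-11.5000 -2.5000; 11.0000 2.0000]
S = R + BᵀPB = [2 0; 0 3] + [15.2500 -14.0000; -14.0000 13.0000] = [17.2500 -14.0000; -14.0000 16.0000]
BᵀPA = [-48.5000 -23.0000; 46.0000 22.0000]
K = S⁻¹·BᵀPA = [-1.6500 -0.7500; 1.4313 0.7188]
A−BK = [0.9188 0.5313; -2.9063 -1.8438]
AᵀP(A−BK) = [23.1375 12.5625; 12.5625 6.9375]
P' = Q + AᵀP(A−BK) = [26.3875 11.0625; 11.0625 9.1875]
tr(P') = 35.5750


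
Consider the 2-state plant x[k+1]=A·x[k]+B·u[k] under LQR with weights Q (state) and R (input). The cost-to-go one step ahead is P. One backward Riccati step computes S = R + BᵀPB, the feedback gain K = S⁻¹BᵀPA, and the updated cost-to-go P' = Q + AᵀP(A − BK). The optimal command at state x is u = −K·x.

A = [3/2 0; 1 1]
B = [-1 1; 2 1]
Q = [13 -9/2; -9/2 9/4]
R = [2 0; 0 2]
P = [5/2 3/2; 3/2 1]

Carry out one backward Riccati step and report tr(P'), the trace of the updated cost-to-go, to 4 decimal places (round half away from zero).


BᵀP = [0.5000 0.5000; 4.0000 2.5000]
S = R + BᵀPB = [2 0; 0 2] + [0.5000 1.0000; 1.0000 6.5000] = [2.5000 1.0000; 1.0000 8.5000]
BᵀPA = [1.2500 0.5000; 8.5000 2.5000]
K = S⁻¹·BᵀPA = [0.1049 0.0864; 0.9877 0.2840]
A−BK = [0.6173 -0.1975; -0.1975 0.5432]
AᵀP(A−BK) = [2.5988 0.7284; 0.7284 0.2469]
P' = Q + AᵀP(A−BK) = [15.5988 -3.7716; -3.7716 2.4969]
tr(P') = 18.0957

18.0957


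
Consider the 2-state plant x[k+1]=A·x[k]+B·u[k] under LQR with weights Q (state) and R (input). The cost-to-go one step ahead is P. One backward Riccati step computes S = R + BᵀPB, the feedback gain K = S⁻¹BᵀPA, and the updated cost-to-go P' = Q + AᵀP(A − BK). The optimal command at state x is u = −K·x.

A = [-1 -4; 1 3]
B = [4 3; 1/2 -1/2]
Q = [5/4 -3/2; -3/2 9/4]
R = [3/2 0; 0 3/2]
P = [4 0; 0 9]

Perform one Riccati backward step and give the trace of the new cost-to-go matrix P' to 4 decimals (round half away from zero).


BᵀP = [16.0000 4.5000; 12.0000 -4.5000]
S = R + BᵀPB = [3/2 0; 0 3/2] + [66.2500 45.7500; 45.7500 38.2500] = [67.7500 45.7500; 45.7500 39.7500]
BᵀPA = [-11.5000 -50.5000; -16.5000 -61.5000]
K = S⁻¹·BᵀPA = [0.4963 1.3438; -0.9863 -3.0938]
A−BK = [-0.0263 -0.0938; 0.2588 0.7813]
AᵀP(A−BK) = [2.4338 7.4063; 7.4063 22.5938]
P' = Q + AᵀP(A−BK) = [3.6838 5.9063; 5.9063 24.8438]
tr(P') = 28.5275

28.5275


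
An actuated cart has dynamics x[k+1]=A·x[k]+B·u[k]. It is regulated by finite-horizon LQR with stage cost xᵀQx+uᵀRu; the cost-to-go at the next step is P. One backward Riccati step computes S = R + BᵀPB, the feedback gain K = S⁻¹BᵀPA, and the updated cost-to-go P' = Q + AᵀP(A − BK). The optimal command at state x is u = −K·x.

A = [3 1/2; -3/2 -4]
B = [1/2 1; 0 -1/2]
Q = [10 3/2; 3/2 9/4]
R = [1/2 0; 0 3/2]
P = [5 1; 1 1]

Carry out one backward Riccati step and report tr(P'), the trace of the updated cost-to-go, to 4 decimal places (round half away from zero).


BᵀP = [2.5000 0.5000; 4.5000 0.5000]
S = R + BᵀPB = [1/2 0; 0 3/2] + [1.2500 2.2500; 2.2500 4.2500] = [1.7500 2.2500; 2.2500 5.7500]
BᵀPA = [6.7500 -0.7500; 12.7500 0.2500]
K = S⁻¹·BᵀPA = [2.0250 -0.9750; 1.4250 0.4250]
A−BK = [0.5625 0.5625; -0.7875 -3.7875]
AᵀP(A−BK) = [6.4125 1.9125; 1.9125 12.4125]
P' = Q + AᵀP(A−BK) = [16.4125 3.4125; 3.4125 14.6625]
tr(P') = 31.0750

31.0750


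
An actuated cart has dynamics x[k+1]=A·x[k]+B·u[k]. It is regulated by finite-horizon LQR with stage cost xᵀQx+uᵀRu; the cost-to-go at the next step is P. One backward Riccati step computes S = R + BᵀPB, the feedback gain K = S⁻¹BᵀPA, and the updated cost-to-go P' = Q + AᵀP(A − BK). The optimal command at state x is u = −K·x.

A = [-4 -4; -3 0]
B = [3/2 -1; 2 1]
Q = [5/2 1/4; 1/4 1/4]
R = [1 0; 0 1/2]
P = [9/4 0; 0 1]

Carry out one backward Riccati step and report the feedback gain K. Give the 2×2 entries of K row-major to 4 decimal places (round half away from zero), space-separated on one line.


BᵀP = [3.3750 2.0000; -2.2500 1.0000]
S = R + BᵀPB = [1 0; 0 1/2] + [9.0625 -1.3750; -1.3750 3.2500] = [10.0625 -1.3750; -1.3750 3.7500]
BᵀPA = [-19.5000 -13.5000; 6.0000 9.0000]
K = S⁻¹·BᵀPA = [-1.8099 -1.0671; 0.9364 2.0087]
A−BK = [-0.3487 -0.3906; -0.3165 0.1255]
AᵀP(A−BK) = [4.0881 3.1386; 3.1386 3.5153]
P' = Q + AᵀP(A−BK) = [6.5881 3.3886; 3.3886 3.7653]
tr(P') = 10.3533

-1.8099 -1.0671 0.9364 2.0087


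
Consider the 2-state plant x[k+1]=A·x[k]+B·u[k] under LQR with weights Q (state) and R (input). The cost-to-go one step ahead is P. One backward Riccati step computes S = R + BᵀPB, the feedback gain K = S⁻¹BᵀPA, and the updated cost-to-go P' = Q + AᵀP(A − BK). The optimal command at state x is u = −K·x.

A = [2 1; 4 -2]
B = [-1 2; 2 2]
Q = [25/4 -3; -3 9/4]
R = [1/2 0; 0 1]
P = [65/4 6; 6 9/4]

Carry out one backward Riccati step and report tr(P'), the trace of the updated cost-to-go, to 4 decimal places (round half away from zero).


BᵀP = [-4.2500 -1.5000; 44.5000 16.5000]
S = R + BᵀPB = [1/2 0; 0 1] + [1.2500 -11.5000; -11.5000 122.0000] = [1.7500 -11.5000; -11.5000 123.0000]
BᵀPA = [-14.5000 -1.2500; 155.0000 11.5000]
K = S⁻¹·BᵀPA = [-0.0120 -0.2590; 1.2590 0.0693]
A−BK = [-0.5301 0.6024; 1.5060 -1.6205]
AᵀP(A−BK) = [1.6747 0.0060; 0.0060 0.1295]
P' = Q + AᵀP(A−BK) = [7.9247 -2.9940; -2.9940 2.3795]
tr(P') = 10.3042

10.3042


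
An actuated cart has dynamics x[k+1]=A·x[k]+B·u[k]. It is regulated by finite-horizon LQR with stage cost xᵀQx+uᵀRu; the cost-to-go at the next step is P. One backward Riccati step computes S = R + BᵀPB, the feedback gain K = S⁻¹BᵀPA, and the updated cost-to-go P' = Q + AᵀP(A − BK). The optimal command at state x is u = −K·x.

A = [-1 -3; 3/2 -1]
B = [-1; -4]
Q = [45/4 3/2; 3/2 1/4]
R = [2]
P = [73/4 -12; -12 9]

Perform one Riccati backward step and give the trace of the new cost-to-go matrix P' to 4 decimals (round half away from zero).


61.5266

BᵀP = [29.7500 -24.0000]
S = R + BᵀPB = [2] + [66.2500] = [68.2500]
BᵀPA = [-65.7500 -65.2500]
K = S⁻¹·BᵀPA = [-0.9634 -0.9560]
A−BK = [-1.9634 -3.9560; -2.3535 -4.8242]
AᵀP(A−BK) = [11.1584 20.3901; 20.3901 38.8681]
P' = Q + AᵀP(A−BK) = [22.4084 21.8901; 21.8901 39.1181]
tr(P') = 61.5266


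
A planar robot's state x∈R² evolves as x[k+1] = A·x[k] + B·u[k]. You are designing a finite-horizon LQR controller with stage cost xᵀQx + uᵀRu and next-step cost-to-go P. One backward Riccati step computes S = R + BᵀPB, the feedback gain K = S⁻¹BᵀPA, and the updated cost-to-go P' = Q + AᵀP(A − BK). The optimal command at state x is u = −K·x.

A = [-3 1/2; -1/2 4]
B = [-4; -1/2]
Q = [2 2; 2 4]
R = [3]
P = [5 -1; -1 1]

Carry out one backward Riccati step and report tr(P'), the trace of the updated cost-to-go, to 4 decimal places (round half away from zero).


20.6341

BᵀP = [-19.5000 3.5000]
S = R + BᵀPB = [3] + [76.2500] = [79.2500]
BᵀPA = [56.7500 4.2500]
K = S⁻¹·BᵀPA = [0.7161 0.0536]
A−BK = [-0.1356 0.7145; -0.1420 4.0268]
AᵀP(A−BK) = [1.6120 -0.2934; -0.2934 13.0221]
P' = Q + AᵀP(A−BK) = [3.6120 1.7066; 1.7066 17.0221]
tr(P') = 20.6341


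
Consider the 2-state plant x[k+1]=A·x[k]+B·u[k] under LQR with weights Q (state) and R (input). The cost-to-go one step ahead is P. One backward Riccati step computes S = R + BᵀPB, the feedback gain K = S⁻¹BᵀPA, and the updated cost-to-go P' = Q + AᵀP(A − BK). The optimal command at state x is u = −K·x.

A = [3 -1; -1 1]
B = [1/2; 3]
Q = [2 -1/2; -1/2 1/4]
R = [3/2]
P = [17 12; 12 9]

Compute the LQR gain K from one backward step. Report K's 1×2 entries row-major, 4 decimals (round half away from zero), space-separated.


0.8187 -0.0937

BᵀP = [44.5000 33.0000]
S = R + BᵀPB = [3/2] + [121.2500] = [122.7500]
BᵀPA = [100.5000 -11.5000]
K = S⁻¹·BᵀPA = [0.8187 -0.0937]
A−BK = [2.5906 -0.9532; -3.4562 1.2811]
AᵀP(A−BK) = [7.7169 -2.5845; -2.5845 0.9226]
P' = Q + AᵀP(A−BK) = [9.7169 -3.0845; -3.0845 1.1726]
tr(P') = 10.8895


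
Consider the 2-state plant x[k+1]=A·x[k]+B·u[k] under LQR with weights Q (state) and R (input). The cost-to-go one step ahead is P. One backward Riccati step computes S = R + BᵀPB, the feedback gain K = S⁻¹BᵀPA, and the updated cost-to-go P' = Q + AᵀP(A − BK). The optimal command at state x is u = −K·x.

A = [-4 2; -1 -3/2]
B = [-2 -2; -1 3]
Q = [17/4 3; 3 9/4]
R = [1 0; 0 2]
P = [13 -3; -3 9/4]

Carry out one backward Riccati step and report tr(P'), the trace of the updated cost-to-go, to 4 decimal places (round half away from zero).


BᵀP = [-23.0000 3.7500; -35.0000 12.7500]
S = R + BᵀPB = [1 0; 0 2] + [42.2500 57.2500; 57.2500 108.2500] = [43.2500 57.2500; 57.2500 110.2500]
BᵀPA = [88.2500 -51.6250; 127.2500 -89.1250]
K = S⁻¹·BᵀPA = [1.6398 -0.3953; 0.3027 -0.6031]
A−BK = [-0.1150 0.0032; -0.2683 -0.0859]
AᵀP(A−BK) = [3.0210 -0.9933; -0.9933 0.9021]
P' = Q + AᵀP(A−BK) = [7.2710 2.0067; 2.0067 3.1521]
tr(P') = 10.4231

10.4231


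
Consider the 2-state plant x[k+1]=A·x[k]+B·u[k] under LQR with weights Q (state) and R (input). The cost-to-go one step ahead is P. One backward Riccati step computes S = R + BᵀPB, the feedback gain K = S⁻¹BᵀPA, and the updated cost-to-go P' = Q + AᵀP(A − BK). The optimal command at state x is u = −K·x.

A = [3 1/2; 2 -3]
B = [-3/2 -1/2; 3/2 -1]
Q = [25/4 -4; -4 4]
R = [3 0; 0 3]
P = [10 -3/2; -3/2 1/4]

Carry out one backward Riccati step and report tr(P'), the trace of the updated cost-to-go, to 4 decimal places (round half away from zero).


BᵀP = [-17.2500 2.6250; -3.5000 0.5000]
S = R + BᵀPB = [3 0; 0 3] + [29.8125 6.0000; 6.0000 1.2500] = [32.8125 6.0000; 6.0000 4.2500]
BᵀPA = [-46.5000 -16.5000; -9.5000 -3.2500]
K = S⁻¹·BᵀPA = [-1.3593 -0.4894; -0.3163 -0.0739]
A−BK = [0.8029 -0.2710; 3.7227 -2.3398]
AᵀP(A−BK) = [6.7875 2.0435; 2.0435 0.9357]
P' = Q + AᵀP(A−BK) = [13.0375 -1.9565; -1.9565 4.9357]
tr(P') = 17.9732

17.9732


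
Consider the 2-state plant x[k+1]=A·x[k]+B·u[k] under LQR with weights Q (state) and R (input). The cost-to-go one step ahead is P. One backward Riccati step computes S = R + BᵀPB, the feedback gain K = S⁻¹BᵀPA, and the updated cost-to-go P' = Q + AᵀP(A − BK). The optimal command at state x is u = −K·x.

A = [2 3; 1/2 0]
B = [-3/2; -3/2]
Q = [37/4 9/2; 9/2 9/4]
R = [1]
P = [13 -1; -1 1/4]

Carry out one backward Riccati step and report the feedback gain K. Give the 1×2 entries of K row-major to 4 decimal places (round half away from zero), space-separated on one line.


-1.3468 -2.0523

BᵀP = [-18.0000 1.1250]
S = R + BᵀPB = [1] + [25.3125] = [26.3125]
BᵀPA = [-35.4375 -54.0000]
K = S⁻¹·BᵀPA = [-1.3468 -2.0523]
A−BK = [-0.0202 -0.0784; -1.5202 -3.0784]
AᵀP(A−BK) = [2.3355 3.7732; 3.7732 6.1781]
P' = Q + AᵀP(A−BK) = [11.5855 8.2732; 8.2732 8.4281]
tr(P') = 20.0137


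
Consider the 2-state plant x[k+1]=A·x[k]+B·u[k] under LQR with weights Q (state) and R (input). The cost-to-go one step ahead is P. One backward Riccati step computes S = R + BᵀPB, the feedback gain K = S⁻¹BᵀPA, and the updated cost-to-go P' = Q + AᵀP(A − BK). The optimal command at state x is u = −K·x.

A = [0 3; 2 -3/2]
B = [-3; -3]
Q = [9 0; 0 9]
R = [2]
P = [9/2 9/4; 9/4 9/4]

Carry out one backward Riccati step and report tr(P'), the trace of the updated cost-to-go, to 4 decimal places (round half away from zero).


29.3658

BᵀP = [-20.2500 -13.5000]
S = R + BᵀPB = [2] + [101.2500] = [103.2500]
BᵀPA = [-27.0000 -40.5000]
K = S⁻¹·BᵀPA = [-0.2615 -0.3923]
A−BK = [-0.7845 1.8232; 1.2155 -2.6768]
AᵀP(A−BK) = [1.9395 -3.8408; -3.8408 9.4263]
P' = Q + AᵀP(A−BK) = [10.9395 -3.8408; -3.8408 18.4263]
tr(P') = 29.3658


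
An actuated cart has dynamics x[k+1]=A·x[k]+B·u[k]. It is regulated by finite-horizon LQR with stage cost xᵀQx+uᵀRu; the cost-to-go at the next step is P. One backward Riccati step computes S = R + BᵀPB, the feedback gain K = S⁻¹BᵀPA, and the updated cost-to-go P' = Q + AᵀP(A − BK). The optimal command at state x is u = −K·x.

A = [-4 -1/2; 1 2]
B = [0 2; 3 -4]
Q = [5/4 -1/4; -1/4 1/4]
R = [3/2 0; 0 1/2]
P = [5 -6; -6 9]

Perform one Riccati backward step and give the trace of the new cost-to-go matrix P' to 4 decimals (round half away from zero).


BᵀP = [-18.0000 27.0000; 34.0000 -48.0000]
S = R + BᵀPB = [3/2 0; 0 1/2] + [81.0000 -144.0000; -144.0000 260.0000] = [82.5000 -144.0000; -144.0000 260.5000]
BᵀPA = [99.0000 63.0000; -184.0000 -113.0000]
K = S⁻¹·BᵀPA = [-0.9355 0.1847; -1.2234 -0.3317]
A−BK = [-1.5531 0.1634; -1.0874 0.1192]
AᵀP(A−BK) = [4.4975 -0.3148; -0.3148 0.1338]
P' = Q + AᵀP(A−BK) = [5.7475 -0.5648; -0.5648 0.3838]
tr(P') = 6.1313

6.1313


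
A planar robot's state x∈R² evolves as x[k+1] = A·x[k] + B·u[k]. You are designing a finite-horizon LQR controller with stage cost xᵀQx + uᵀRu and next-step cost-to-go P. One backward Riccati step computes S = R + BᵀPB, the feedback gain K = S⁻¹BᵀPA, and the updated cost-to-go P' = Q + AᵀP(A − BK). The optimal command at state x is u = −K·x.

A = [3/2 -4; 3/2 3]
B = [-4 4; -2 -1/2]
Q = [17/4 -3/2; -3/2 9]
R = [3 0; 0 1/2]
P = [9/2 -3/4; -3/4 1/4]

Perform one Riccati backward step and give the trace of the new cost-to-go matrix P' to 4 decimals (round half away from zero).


BᵀP = [-16.5000 2.5000; 18.3750 -3.1250]
S = R + BᵀPB = [3 0; 0 1/2] + [61.0000 -67.2500; -67.2500 75.0625] = [64.0000 -67.2500; -67.2500 75.5625]
BᵀPA = [-21.0000 73.5000; 22.8750 -82.8750]
K = S⁻¹·BᵀPA = [-0.1546 -0.0622; 0.1651 -1.1521]
A−BK = [0.2210 0.3597; 1.2733 2.2995]
AᵀP(A−BK) = [0.2884 0.2988; 0.2988 1.3388]
P' = Q + AᵀP(A−BK) = [4.5384 -1.2012; -1.2012 10.3388]
tr(P') = 14.8772

14.8772


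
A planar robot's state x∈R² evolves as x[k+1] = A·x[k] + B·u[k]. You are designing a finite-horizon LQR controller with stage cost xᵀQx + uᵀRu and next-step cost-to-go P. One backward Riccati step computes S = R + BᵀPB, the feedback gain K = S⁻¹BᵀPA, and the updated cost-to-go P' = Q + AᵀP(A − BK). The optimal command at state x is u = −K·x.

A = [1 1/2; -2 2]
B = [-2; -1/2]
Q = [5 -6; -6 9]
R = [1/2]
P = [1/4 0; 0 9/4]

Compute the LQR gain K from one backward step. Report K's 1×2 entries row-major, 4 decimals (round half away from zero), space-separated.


0.8485 -1.2121

BᵀP = [-0.5000 -1.1250]
S = R + BᵀPB = [1/2] + [1.5625] = [2.0625]
BᵀPA = [1.7500 -2.5000]
K = S⁻¹·BᵀPA = [0.8485 -1.2121]
A−BK = [2.6970 -1.9242; -1.5758 1.3939]
AᵀP(A−BK) = [7.7652 -6.7538; -6.7538 6.0322]
P' = Q + AᵀP(A−BK) = [12.7652 -12.7538; -12.7538 15.0322]
tr(P') = 27.7973


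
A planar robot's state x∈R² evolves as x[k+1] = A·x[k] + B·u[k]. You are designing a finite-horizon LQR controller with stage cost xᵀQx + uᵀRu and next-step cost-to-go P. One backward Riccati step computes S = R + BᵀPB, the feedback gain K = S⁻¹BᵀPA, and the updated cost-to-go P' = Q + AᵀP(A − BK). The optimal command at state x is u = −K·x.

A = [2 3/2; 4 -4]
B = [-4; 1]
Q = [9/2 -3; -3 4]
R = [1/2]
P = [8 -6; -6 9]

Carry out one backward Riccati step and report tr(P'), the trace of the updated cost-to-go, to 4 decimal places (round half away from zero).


113.0283

BᵀP = [-38.0000 33.0000]
S = R + BᵀPB = [1/2] + [185.0000] = [185.5000]
BᵀPA = [56.0000 -189.0000]
K = S⁻¹·BᵀPA = [0.3019 -1.0189]
A−BK = [3.2075 -2.5755; 3.6981 -2.9811]
AᵀP(A−BK) = [63.0943 -50.9434; -50.9434 41.4340]
P' = Q + AᵀP(A−BK) = [67.5943 -53.9434; -53.9434 45.4340]
tr(P') = 113.0283


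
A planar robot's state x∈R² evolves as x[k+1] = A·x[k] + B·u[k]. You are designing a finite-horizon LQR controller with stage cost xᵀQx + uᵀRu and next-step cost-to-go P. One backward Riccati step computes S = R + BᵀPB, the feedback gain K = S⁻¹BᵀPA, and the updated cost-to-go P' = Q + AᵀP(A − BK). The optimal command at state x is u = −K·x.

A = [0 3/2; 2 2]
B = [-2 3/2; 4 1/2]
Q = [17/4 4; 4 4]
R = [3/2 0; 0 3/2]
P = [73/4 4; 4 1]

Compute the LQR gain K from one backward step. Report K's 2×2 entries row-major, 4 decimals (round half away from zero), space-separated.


0.1595 -0.1027 0.3734 1.1001

BᵀP = [-20.5000 -4.0000; 29.3750 6.5000]
S = R + BᵀPB = [3/2 0; 0 3/2] + [25.0000 -32.7500; -32.7500 47.3125] = [26.5000 -32.7500; -32.7500 48.8125]
BᵀPA = [-8.0000 -38.7500; 13.0000 57.0625]
K = S⁻¹·BᵀPA = [0.1595 -0.1027; 0.3734 1.1001]
A−BK = [-0.2410 -0.3555; 1.1752 1.8606]
AᵀP(A−BK) = [0.4226 0.8770; 0.8770 2.3079]
P' = Q + AᵀP(A−BK) = [4.6726 4.8770; 4.8770 6.3079]
tr(P') = 10.9805


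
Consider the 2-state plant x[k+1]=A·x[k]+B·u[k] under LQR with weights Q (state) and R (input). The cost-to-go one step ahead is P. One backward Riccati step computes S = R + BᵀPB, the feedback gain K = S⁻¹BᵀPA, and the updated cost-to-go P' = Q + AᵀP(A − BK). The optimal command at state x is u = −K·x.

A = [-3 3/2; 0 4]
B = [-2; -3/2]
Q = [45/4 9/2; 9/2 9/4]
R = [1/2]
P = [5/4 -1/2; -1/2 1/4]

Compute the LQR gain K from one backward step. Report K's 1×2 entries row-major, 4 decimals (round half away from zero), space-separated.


BᵀP = [-1.7500 0.6250]
S = R + BᵀPB = [1/2] + [2.5625] = [3.0625]
BᵀPA = [5.2500 -0.1250]
K = S⁻¹·BᵀPA = [1.7143 -0.0408]
A−BK = [0.4286 1.4184; 2.5714 3.9388]
AᵀP(A−BK) = [2.2500 0.5893; 0.5893 0.8074]
P' = Q + AᵀP(A−BK) = [13.5000 5.0893; 5.0893 3.0574]
tr(P') = 16.5574

1.7143 -0.0408


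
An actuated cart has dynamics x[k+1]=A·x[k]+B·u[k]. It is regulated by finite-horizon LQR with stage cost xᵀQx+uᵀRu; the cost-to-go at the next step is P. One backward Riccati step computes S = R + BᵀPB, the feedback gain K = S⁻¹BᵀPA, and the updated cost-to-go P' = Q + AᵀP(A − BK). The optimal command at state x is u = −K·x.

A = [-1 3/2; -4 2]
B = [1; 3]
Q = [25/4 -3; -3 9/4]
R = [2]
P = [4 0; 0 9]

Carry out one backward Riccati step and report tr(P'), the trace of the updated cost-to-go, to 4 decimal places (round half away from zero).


BᵀP = [4.0000 27.0000]
S = R + BᵀPB = [2] + [85.0000] = [87.0000]
BᵀPA = [-112.0000 60.0000]
K = S⁻¹·BᵀPA = [-1.2874 0.6897]
A−BK = [0.2874 0.8103; -0.1379 -0.0690]
AᵀP(A−BK) = [3.8161 -0.7586; -0.7586 3.6207]
P' = Q + AᵀP(A−BK) = [10.0661 -3.7586; -3.7586 5.8707]
tr(P') = 15.9368

15.9368


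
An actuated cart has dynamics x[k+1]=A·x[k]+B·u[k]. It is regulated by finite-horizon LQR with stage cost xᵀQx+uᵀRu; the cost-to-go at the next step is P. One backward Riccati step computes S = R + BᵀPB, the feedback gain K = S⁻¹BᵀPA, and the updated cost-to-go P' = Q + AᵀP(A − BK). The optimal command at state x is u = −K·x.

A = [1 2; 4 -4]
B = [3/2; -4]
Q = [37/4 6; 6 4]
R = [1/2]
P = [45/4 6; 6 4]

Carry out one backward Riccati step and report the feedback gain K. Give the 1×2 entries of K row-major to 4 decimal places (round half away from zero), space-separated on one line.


-1.9719 0.7719

BᵀP = [-7.1250 -7.0000]
S = R + BᵀPB = [1/2] + [17.3125] = [17.8125]
BᵀPA = [-35.1250 13.7500]
K = S⁻¹·BᵀPA = [-1.9719 0.7719]
A−BK = [3.9579 0.8421; -3.8877 -0.9123]
AᵀP(A−BK) = [53.9860 9.6140; 9.6140 2.3860]
P' = Q + AᵀP(A−BK) = [63.2360 15.6140; 15.6140 6.3860]
tr(P') = 69.6219


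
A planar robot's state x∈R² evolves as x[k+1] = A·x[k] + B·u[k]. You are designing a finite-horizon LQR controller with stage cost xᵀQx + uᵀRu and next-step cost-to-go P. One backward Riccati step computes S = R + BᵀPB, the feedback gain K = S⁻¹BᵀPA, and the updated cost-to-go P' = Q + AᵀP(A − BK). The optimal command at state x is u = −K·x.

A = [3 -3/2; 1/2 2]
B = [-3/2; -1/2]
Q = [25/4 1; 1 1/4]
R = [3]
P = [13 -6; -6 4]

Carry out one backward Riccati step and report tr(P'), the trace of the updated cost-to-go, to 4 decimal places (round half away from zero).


38.5722

BᵀP = [-16.5000 7.0000]
S = R + BᵀPB = [3] + [21.2500] = [24.2500]
BᵀPA = [-46.0000 38.7500]
K = S⁻¹·BᵀPA = [-1.8969 1.5979]
A−BK = [0.1546 0.8969; -0.4485 2.7990]
AᵀP(A−BK) = [12.7423 -12.4948; -12.4948 19.3299]
P' = Q + AᵀP(A−BK) = [18.9923 -11.4948; -11.4948 19.5799]
tr(P') = 38.5722


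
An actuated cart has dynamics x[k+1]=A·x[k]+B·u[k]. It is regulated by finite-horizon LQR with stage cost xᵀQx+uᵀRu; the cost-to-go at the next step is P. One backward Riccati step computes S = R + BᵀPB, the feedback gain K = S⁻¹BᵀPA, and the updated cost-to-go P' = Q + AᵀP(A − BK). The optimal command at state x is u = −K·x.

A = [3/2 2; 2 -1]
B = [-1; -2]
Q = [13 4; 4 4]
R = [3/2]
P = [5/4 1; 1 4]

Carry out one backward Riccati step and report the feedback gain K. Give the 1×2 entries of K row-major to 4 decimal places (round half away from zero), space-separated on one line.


-1.0055 0.1099

BᵀP = [-3.2500 -9.0000]
S = R + BᵀPB = [3/2] + [21.2500] = [22.7500]
BᵀPA = [-22.8750 2.5000]
K = S⁻¹·BᵀPA = [-1.0055 0.1099]
A−BK = [0.4945 2.1099; -0.0110 -0.7802]
AᵀP(A−BK) = [1.8118 0.7637; 0.7637 4.7253]
P' = Q + AᵀP(A−BK) = [14.8118 4.7637; 4.7637 8.7253]
tr(P') = 23.5371


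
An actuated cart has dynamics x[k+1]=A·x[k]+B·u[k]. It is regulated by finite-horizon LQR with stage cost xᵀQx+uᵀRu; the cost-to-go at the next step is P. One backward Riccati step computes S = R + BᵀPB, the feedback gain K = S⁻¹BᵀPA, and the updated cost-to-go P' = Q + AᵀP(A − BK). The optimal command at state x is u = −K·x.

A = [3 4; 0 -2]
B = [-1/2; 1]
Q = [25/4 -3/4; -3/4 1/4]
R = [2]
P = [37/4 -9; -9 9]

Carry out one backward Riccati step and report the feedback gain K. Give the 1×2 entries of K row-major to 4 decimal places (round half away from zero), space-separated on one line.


-1.8319 -3.6527

BᵀP = [-13.6250 13.5000]
S = R + BᵀPB = [2] + [20.3125] = [22.3125]
BᵀPA = [-40.8750 -81.5000]
K = S⁻¹·BᵀPA = [-1.8319 -3.6527]
A−BK = [2.0840 2.1737; 1.8319 1.6527]
AᵀP(A−BK) = [8.3697 15.6975; 15.6975 30.3081]
P' = Q + AᵀP(A−BK) = [14.6197 14.9475; 14.9475 30.5581]
tr(P') = 45.1779


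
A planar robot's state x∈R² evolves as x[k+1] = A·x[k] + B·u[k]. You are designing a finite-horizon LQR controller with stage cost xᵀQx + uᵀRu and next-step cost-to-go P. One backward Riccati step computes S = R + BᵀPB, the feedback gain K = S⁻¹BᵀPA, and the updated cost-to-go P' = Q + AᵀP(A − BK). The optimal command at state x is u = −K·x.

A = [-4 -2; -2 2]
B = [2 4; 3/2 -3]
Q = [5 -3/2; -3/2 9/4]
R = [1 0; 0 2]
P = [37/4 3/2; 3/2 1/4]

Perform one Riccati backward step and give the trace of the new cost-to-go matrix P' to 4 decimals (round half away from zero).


BᵀP = [20.7500 3.3750; 32.5000 5.2500]
S = R + BᵀPB = [1 0; 0 2] + [46.5625 72.8750; 72.8750 114.2500] = [47.5625 72.8750; 72.8750 116.2500]
BᵀPA = [-89.7500 -34.7500; -140.5000 -54.5000]
K = S⁻¹·BᵀPA = [-0.8907 -0.3114; -0.6503 -0.2736]
A−BK = [0.3824 -0.2828; -2.6148 1.6463]
AᵀP(A−BK) = [1.7012 0.6102; 0.6102 0.2673]
P' = Q + AᵀP(A−BK) = [6.7012 -0.8898; -0.8898 2.5173]
tr(P') = 9.2185

9.2185


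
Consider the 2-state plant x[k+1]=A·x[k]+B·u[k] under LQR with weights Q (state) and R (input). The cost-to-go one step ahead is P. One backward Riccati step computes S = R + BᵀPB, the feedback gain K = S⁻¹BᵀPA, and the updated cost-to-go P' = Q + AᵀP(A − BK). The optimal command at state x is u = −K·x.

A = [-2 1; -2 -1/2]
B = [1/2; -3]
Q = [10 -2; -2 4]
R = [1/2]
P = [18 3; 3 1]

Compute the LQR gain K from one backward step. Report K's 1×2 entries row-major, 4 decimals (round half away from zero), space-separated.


0.6000 0.1500

BᵀP = [0.0000 -1.5000]
S = R + BᵀPB = [1/2] + [4.5000] = [5.0000]
BᵀPA = [3.0000 0.7500]
K = S⁻¹·BᵀPA = [0.6000 0.1500]
A−BK = [-2.3000 0.9250; -0.2000 -0.0500]
AᵀP(A−BK) = [98.2000 -38.4500; -38.4500 15.1375]
P' = Q + AᵀP(A−BK) = [108.2000 -40.4500; -40.4500 19.1375]
tr(P') = 127.3375


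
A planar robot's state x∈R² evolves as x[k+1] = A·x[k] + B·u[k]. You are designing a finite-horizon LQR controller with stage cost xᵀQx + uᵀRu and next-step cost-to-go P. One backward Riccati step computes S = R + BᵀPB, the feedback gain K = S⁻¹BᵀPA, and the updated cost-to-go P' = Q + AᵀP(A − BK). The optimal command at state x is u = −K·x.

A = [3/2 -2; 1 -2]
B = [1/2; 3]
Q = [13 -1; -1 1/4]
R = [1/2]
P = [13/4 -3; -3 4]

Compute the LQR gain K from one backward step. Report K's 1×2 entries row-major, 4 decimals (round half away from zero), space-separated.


BᵀP = [-7.3750 10.5000]
S = R + BᵀPB = [1/2] + [27.8125] = [28.3125]
BᵀPA = [-0.5625 -6.2500]
K = S⁻¹·BᵀPA = [-0.0199 -0.2208]
A−BK = [1.5099 -1.8896; 1.0596 -1.3377]
AᵀP(A−BK) = [2.3013 -2.8742; -2.8742 3.6203]
P' = Q + AᵀP(A−BK) = [15.3013 -3.8742; -3.8742 3.8703]
tr(P') = 19.1716

-0.0199 -0.2208


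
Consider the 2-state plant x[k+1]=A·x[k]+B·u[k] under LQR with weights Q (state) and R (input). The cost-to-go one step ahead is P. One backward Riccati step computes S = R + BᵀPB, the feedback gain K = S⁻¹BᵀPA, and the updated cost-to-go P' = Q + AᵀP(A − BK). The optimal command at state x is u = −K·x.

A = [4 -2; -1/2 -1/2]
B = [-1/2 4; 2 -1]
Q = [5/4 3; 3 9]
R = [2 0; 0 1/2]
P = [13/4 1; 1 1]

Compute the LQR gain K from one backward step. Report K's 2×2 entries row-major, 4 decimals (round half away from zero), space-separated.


0.1558 -0.3117 1.0220 -0.5604

BᵀP = [0.3750 1.5000; 12.0000 3.0000]
S = R + BᵀPB = [2 0; 0 1/2] + [2.8125 0.0000; 0.0000 45.0000] = [4.8125 0.0000; 0.0000 45.5000]
BᵀPA = [0.7500 -1.5000; 46.5000 -25.5000]
K = S⁻¹·BᵀPA = [0.1558 -0.3117; 1.0220 -0.5604]
A−BK = [-0.0100 0.0859; 0.2103 -0.4371]
AᵀP(A−BK) = [0.6111 -0.4558; -0.4558 0.4913]
P' = Q + AᵀP(A−BK) = [1.8611 2.5442; 2.5442 9.4913]
tr(P') = 11.3524


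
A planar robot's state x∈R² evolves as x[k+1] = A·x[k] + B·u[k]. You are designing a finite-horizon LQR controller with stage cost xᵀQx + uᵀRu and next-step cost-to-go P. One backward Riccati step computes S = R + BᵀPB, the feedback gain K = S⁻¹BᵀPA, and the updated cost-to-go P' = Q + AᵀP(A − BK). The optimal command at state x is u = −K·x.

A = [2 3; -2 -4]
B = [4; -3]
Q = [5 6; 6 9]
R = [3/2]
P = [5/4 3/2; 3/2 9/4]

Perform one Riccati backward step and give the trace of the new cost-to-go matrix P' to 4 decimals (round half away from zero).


22.6413

BᵀP = [0.5000 -0.7500]
S = R + BᵀPB = [3/2] + [4.2500] = [5.7500]
BᵀPA = [2.5000 4.5000]
K = S⁻¹·BᵀPA = [0.4348 0.7826]
A−BK = [0.2609 -0.1304; -0.6957 -1.6522]
AᵀP(A−BK) = [0.9130 2.5435; 2.5435 7.7283]
P' = Q + AᵀP(A−BK) = [5.9130 8.5435; 8.5435 16.7283]
tr(P') = 22.6413


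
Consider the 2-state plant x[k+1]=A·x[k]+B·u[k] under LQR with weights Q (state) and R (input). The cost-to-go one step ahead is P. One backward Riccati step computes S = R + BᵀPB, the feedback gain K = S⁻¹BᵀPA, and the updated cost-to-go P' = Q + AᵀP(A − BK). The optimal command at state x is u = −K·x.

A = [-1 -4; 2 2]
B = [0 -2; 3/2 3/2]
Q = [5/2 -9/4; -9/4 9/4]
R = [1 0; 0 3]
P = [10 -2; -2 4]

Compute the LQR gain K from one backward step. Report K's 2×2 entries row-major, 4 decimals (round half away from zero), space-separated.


BᵀP = [-3.0000 6.0000; -23.0000 10.0000]
S = R + BᵀPB = [1 0; 0 3] + [9.0000 15.0000; 15.0000 61.0000] = [10.0000 15.0000; 15.0000 64.0000]
BᵀPA = [15.0000 24.0000; 43.0000 112.0000]
K = S⁻¹·BᵀPA = [0.7590 -0.3470; 0.4940 1.8313]
A−BK = [-0.0120 -0.3373; 0.1205 -0.2265]
AᵀP(A−BK) = [1.3735 2.4578; 2.4578 11.2193]
P' = Q + AᵀP(A−BK) = [3.8735 0.2078; 0.2078 13.4693]
tr(P') = 17.3428

0.7590 -0.3470 0.4940 1.8313


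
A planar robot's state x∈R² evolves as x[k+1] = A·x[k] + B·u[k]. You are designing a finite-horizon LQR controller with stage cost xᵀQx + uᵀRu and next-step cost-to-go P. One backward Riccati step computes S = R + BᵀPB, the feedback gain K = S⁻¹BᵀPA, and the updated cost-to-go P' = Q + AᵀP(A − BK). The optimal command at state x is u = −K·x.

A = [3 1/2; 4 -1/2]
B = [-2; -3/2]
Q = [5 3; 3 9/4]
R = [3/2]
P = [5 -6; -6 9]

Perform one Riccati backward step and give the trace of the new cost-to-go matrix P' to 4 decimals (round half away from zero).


44.6522

BᵀP = [-1.0000 -1.5000]
S = R + BᵀPB = [3/2] + [4.2500] = [5.7500]
BᵀPA = [-9.0000 0.2500]
K = S⁻¹·BᵀPA = [-1.5652 0.0435]
A−BK = [-0.1304 0.5870; 1.6522 -0.4348]
AᵀP(A−BK) = [30.9130 -13.1087; -13.1087 6.4891]
P' = Q + AᵀP(A−BK) = [35.9130 -10.1087; -10.1087 8.7391]
tr(P') = 44.6522


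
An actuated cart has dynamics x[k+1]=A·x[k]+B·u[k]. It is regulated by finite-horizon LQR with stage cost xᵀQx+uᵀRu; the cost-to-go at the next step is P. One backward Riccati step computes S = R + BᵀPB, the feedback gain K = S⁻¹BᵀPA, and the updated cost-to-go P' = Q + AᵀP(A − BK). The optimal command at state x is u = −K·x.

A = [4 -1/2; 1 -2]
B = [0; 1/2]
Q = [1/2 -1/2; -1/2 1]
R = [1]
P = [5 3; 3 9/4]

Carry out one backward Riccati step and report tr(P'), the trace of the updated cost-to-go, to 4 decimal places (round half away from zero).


BᵀP = [1.5000 1.1250]
S = R + BᵀPB = [1] + [0.5625] = [1.5625]
BᵀPA = [7.1250 -3.0000]
K = S⁻¹·BᵀPA = [4.5600 -1.9200]
A−BK = [4.0000 -0.5000; -1.2800 -1.0400]
AᵀP(A−BK) = [73.7600 -26.3200; -26.3200 10.4900]
P' = Q + AᵀP(A−BK) = [74.2600 -26.8200; -26.8200 11.4900]
tr(P') = 85.7500

85.7500


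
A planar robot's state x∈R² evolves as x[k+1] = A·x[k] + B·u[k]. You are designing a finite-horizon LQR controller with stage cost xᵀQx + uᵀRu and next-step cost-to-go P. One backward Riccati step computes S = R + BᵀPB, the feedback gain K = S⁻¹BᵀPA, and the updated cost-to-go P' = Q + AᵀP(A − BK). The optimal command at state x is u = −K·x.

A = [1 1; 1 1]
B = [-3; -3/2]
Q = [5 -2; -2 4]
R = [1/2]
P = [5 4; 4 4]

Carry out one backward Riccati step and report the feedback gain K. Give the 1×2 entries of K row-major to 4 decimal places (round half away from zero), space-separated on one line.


BᵀP = [-21.0000 -18.0000]
S = R + BᵀPB = [1/2] + [90.0000] = [90.5000]
BᵀPA = [-39.0000 -39.0000]
K = S⁻¹·BᵀPA = [-0.4309 -0.4309]
A−BK = [-0.2928 -0.2928; 0.3536 0.3536]
AᵀP(A−BK) = [0.1934 0.1934; 0.1934 0.1934]
P' = Q + AᵀP(A−BK) = [5.1934 -1.8066; -1.8066 4.1934]
tr(P') = 9.3867

-0.4309 -0.4309


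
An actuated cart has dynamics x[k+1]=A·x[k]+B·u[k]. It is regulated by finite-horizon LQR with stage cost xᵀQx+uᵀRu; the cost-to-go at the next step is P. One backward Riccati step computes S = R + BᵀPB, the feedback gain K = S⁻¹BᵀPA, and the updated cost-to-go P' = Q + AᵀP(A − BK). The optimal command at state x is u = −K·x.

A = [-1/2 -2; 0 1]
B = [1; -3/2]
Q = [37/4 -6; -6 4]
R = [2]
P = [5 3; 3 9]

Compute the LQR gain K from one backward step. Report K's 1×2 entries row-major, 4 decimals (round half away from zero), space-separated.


-0.0137 -0.6301

BᵀP = [0.5000 -10.5000]
S = R + BᵀPB = [2] + [16.2500] = [18.2500]
BᵀPA = [-0.2500 -11.5000]
K = S⁻¹·BᵀPA = [-0.0137 -0.6301]
A−BK = [-0.4863 -1.3699; -0.0205 0.0548]
AᵀP(A−BK) = [1.2466 3.3425; 3.3425 9.7534]
P' = Q + AᵀP(A−BK) = [10.4966 -2.6575; -2.6575 13.7534]
tr(P') = 24.2500


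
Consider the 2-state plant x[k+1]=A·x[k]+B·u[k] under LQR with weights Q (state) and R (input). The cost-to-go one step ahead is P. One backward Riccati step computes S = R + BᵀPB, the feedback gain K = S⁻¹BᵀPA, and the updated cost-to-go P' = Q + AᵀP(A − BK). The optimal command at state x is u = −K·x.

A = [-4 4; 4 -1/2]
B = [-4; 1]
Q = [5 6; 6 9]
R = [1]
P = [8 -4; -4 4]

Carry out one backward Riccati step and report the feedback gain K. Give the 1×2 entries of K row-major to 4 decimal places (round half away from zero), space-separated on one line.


1.3576 -0.9333

BᵀP = [-36.0000 20.0000]
S = R + BᵀPB = [1] + [164.0000] = [165.0000]
BᵀPA = [224.0000 -154.0000]
K = S⁻¹·BᵀPA = [1.3576 -0.9333]
A−BK = [1.4303 0.2667; 2.6424 0.4333]
AᵀP(A−BK) = [15.9030 1.0667; 1.0667 1.2667]
P' = Q + AᵀP(A−BK) = [20.9030 7.0667; 7.0667 10.2667]
tr(P') = 31.1697


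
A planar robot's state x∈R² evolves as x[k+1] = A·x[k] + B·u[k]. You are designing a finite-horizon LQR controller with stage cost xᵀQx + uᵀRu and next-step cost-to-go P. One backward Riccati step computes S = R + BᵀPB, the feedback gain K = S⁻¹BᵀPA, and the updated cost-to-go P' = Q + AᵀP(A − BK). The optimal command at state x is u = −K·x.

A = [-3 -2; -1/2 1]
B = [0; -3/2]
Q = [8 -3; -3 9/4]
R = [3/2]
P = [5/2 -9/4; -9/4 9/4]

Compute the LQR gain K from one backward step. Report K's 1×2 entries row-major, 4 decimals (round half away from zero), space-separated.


BᵀP = [3.3750 -3.3750]
S = R + BᵀPB = [3/2] + [5.0625] = [6.5625]
BᵀPA = [-8.4375 -10.1250]
K = S⁻¹·BᵀPA = [-1.2857 -1.5429]
A−BK = [-3.0000 -2.0000; -2.4286 -1.3143]
AᵀP(A−BK) = [5.4643 5.3571; 5.3571 5.6286]
P' = Q + AᵀP(A−BK) = [13.4643 2.3571; 2.3571 7.8786]
tr(P') = 21.3429

-1.2857 -1.5429


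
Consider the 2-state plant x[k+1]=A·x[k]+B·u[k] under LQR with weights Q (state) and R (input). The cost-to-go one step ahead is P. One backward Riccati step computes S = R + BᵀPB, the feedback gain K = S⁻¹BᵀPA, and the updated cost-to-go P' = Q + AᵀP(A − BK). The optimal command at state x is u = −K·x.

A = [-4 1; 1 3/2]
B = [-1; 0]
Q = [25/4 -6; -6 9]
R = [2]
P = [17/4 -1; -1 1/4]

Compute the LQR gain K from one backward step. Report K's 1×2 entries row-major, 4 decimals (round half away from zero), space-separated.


BᵀP = [-4.2500 1.0000]
S = R + BᵀPB = [2] + [4.2500] = [6.2500]
BᵀPA = [18.0000 -2.7500]
K = S⁻¹·BᵀPA = [2.8800 -0.4400]
A−BK = [-1.1200 0.5600; 1.0000 1.5000]
AᵀP(A−BK) = [24.4100 -3.7050; -3.7050 0.6025]
P' = Q + AᵀP(A−BK) = [30.6600 -9.7050; -9.7050 9.6025]
tr(P') = 40.2625

2.8800 -0.4400
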